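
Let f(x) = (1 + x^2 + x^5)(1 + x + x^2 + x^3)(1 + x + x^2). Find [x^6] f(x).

(1 + x^2 + x^5) has coefficients 1,0,1,0,0,1 for degrees 0…5.
(1 + x + x^2 + x^3) has coefficients 1,1,1,1,0,0,0 for degrees 0…6.
Finally multiplying by (1 + x + x^2), the product of all factors after the first has coefficients 1,2,3,3,2,1,0 for degrees 0…6.
[x^6] = 1·0 + 1·2 + 1·2 = 4.

4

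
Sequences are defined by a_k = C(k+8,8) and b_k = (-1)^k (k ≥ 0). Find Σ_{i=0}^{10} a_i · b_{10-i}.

Write out a_i and b_{10-i} for i = 0,…,10 and sum the products.
Σ = 1·1 + 9·(-1) + 45·1 + 165·(-1) + 495·1 + 1287·(-1) + 3003·1 + 6435·(-1) + 12870·1 + 24310·(-1) + 43758·1 = 27966.

27966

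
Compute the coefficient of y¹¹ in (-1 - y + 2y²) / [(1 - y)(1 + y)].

The denominator gives the recurrence a_n = a_(n−2) for n ≥ 3; the numerator fixes a_0 = -1, a_1 = -1, a_2 = 1.
Iterating: -1, -1, 1, -1, 1, -1, 1, -1, 1, -1, 1, -1, so a_11 = -1.

-1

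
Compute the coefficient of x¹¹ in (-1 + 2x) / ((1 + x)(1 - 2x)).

The denominator gives the recurrence a_n = a_(n−1) + 2a_(n−2) for n ≥ 2; the numerator fixes a_0 = -1, a_1 = 1.
Iterating: -1, 1, -1, 1, -1, 1, -1, 1, -1, 1, -1, 1, so a_11 = 1.

1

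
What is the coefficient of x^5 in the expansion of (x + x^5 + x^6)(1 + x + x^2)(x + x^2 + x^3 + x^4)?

(x + x^5 + x^6) has coefficients 0,1,0,0,0,1 for degrees 0…5.
(1 + x + x^2) has coefficients 1,1,1,0,0,0 for degrees 0…5.
Finally multiplying by (x + x^2 + x^3 + x^4), the product of all factors after the first has coefficients 0,1,2,3,3,2 for degrees 0…5.
[x^5] = 1·3 + 1·0 = 3.

3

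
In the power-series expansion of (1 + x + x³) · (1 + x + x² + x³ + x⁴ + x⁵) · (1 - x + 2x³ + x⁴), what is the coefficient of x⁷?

8

(1 + x + x³) has coefficients 1,1,0,1 for degrees 0…3.
(1 + x + x² + x³ + x⁴ + x⁵) has coefficients 1,1,1,1,1,1,0,0 for degrees 0…7.
Finally multiplying by (1 - x + 2x³ + x⁴), the product of all factors after the first has coefficients 1,0,0,2,3,3,2,3 for degrees 0…7.
[x⁷] = 1·3 + 1·2 + 1·3 = 8.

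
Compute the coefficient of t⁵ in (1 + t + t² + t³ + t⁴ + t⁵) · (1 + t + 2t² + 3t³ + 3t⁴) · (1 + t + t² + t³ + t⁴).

(1 + t + t² + t³ + t⁴ + t⁵) has coefficients 1,1,1,1,1,1 for degrees 0…5.
(1 + t + 2t² + 3t³ + 3t⁴) has coefficients 1,1,2,3,3,0 for degrees 0…5.
Finally multiplying by (1 + t + t² + t³ + t⁴), the product of all factors after the first has coefficients 1,2,4,7,10,9 for degrees 0…5.
[t⁵] = 1·9 + 1·10 + 1·7 + 1·4 + 1·2 + 1·1 = 33.

33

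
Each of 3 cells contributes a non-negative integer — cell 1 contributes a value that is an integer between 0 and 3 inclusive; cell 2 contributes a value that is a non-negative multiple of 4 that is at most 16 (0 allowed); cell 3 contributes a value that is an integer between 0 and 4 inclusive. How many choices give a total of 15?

5

The generating function for the choices is (1 + q + q^2 + q^3)·(1 + q^4 + q^8 + q^12 + q^16)·(1 + q + q^2 + q^3 + q^4); the count is [q^15].
(1 + q + q^2 + q^3) has coefficients 1,1,1,1 for degrees 0…3.
(1 + q^4 + q^8 + q^12 + q^16) has coefficients 1,0,0,0,1,0,0,0,1,0,0,0,1,0,0,0 for degrees 0…15.
Finally multiplying by (1 + q + q^2 + q^3 + q^4), the product of all factors after the first has coefficients 1,1,1,1,2,1,1,1,2,1,1,1,2,1,1,1 for degrees 0…15.
[q^15] = 1·1 + 1·1 + 1·1 + 1·2 = 5.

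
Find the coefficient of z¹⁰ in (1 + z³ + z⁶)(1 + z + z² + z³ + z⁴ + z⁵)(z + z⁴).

(1 + z³ + z⁶) has coefficients 1,0,0,1,0,0,1 for degrees 0…6.
(1 + z + z² + z³ + z⁴ + z⁵) has coefficients 1,1,1,1,1,1,0,0,0,0,0 for degrees 0…10.
Finally multiplying by (z + z⁴), the product of all factors after the first has coefficients 0,1,1,1,2,2,2,1,1,1,0 for degrees 0…10.
[z¹⁰] = 1·0 + 1·1 + 1·2 = 3.

3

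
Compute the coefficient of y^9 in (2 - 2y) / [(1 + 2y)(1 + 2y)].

The denominator gives the recurrence a_n = −4a_(n−1) − 4a_(n−2) for n ≥ 2; the numerator fixes a_0 = 2, a_1 = -10.
Iterating: 2, -10, 32, -88, 224, -544, 1280, -2944, 6656, -14848, so a_9 = -14848.

-14848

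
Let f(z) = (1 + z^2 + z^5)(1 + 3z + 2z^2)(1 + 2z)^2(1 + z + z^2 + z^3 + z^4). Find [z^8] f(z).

100

(1 + z^2 + z^5) has coefficients 1,0,1,0,0,1 for degrees 0…5.
(1 + 3z + 2z^2) has coefficients 1,3,2,0,0,0,0,0,0 for degrees 0…8.
Multiplying by (1 + 2z)^2 gives running coefficients 1,7,18,20,8,0,0,0,0 for degrees 0…8.
Finally multiplying by (1 + z + z^2 + z^3 + z^4), the product of all factors after the first has coefficients 1,8,26,46,54,53,46,28,8 for degrees 0…8.
[z^8] = 1·8 + 1·46 + 1·46 = 100.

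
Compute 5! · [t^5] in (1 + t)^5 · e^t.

The EGF product rule gives c_5 = Σ_{k_1+k_2=5} C(5; k_1,k_2) · ∏ g_i(k_i), where (1+t)^5 gives the falling factorial (5)_k; e^t gives (1)^k.
g_1(k) for k = 0…5: 1, 5, 20, 60, 120, 120.
g_2(k) for k = 0…5: 1, 1, 1, 1, 1, 1.
c_5 = Σ_k C(5,k)·g_1(k)·g_2(5−k) = 1·1·1 + 5·5·1 + 10·20·1 + 10·60·1 + 5·120·1 + 1·120·1 = 1 + 25 + 200 + 600 + 600 + 120 = 1546.

1546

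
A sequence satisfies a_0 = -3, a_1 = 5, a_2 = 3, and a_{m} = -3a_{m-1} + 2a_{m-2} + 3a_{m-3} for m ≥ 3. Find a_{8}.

5433

The ordinary generating function has denominator 1 + 3t - 2t^2 - 3t^3.
Iterating the recurrence: a_0,…,a_{8} = -3, 5, 3, -8, 45, -142, 492, -1625, 5433.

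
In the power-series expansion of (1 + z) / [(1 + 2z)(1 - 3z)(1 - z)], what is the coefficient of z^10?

Partial fractions give a closed form: a_n = (2/15)·(-2)^n + (6/5)·3^n + (-1/3)·1^n.
At n = 10: a_10 = 70995.

70995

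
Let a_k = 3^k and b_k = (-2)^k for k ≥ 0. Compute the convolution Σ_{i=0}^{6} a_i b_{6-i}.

463

Write out a_i and b_{6-i} for i = 0,…,6 and sum the products.
Σ = 1·64 + 3·(-32) + 9·16 + 27·(-8) + 81·4 + 243·(-2) + 729·1 = 463.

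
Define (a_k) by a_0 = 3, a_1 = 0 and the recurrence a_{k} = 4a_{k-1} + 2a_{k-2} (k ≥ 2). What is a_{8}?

42288

The ordinary generating function has denominator 1 - 4t - 2t^2.
Iterating the recurrence: a_0,…,a_{8} = 3, 0, 6, 24, 108, 480, 2136, 9504, 42288.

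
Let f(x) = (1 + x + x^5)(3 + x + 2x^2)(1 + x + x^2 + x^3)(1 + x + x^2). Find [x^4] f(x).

31

(1 + x + x^5) has coefficients 1,1,0,0,0 for degrees 0…4.
(3 + x + 2x^2) has coefficients 3,1,2,0,0 for degrees 0…4.
Multiplying by (1 + x + x^2 + x^3) gives running coefficients 3,4,6,6,3 for degrees 0…4.
Finally multiplying by (1 + x + x^2), the product of all factors after the first has coefficients 3,7,13,16,15 for degrees 0…4.
[x^4] = 1·15 + 1·16 = 31.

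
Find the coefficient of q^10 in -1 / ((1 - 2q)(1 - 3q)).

The denominator gives the recurrence a_n = 5a_(n−1) − 6a_(n−2) for n ≥ 2; the numerator fixes a_0 = -1, a_1 = -5.
Iterating: -1, -5, -19, -65, -211, -665, -2059, -6305, -19171, -58025, -175099, so a_10 = -175099.

-175099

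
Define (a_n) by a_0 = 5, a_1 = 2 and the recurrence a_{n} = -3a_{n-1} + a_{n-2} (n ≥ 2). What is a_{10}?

-20824

The ordinary generating function has denominator 1 + 3z - z^2.
Iterating the recurrence: a_0,…,a_{10} = 5, 2, -1, 5, -16, 53, -175, 578, -1909, 6305, -20824.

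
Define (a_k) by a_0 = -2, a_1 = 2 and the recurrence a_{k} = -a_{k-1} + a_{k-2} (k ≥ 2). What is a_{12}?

-466

The ordinary generating function has denominator 1 + y - y^2.
Iterating the recurrence: a_0,…,a_{12} = -2, 2, -4, 6, -10, 16, -26, 42, -68, 110, -178, 288, -466.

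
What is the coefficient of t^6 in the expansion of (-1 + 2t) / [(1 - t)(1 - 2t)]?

Partial fractions give a closed form: a_n = (-1)·1^n.
At n = 6: a_6 = -1.

-1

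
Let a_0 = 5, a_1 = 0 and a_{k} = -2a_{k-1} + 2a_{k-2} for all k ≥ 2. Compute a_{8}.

The ordinary generating function has denominator 1 + 2y - 2y^2.
Iterating the recurrence: a_0,…,a_{8} = 5, 0, 10, -20, 60, -160, 440, -1200, 3280.

3280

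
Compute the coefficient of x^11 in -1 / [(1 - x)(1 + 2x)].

Partial fractions give a closed form: a_n = (-1/3)·1^n + (-2/3)·(-2)^n.
At n = 11: a_11 = 1365.

1365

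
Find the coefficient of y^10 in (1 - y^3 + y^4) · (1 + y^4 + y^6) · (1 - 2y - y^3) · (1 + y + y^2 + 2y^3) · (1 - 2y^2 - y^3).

8

(1 - y^3 + y^4) has coefficients 1,0,0,-1,1 for degrees 0…4.
(1 + y^4 + y^6) has coefficients 1,0,0,0,1,0,1,0,0,0,0 for degrees 0…10.
Multiplying by (1 - 2y - y^3) gives running coefficients 1,-2,0,-1,1,-2,1,-3,0,-1,0 for degrees 0…10.
Multiplying by (1 + y + y^2 + 2y^3) gives running coefficients 1,-1,-1,-1,-4,-2,-2,-2,-6,-2,-7 for degrees 0…10.
Finally multiplying by (1 - 2y^2 - y^3), the product of all factors after the first has coefficients 1,-1,-3,0,-1,1,7,6,0,4,7 for degrees 0…10.
[y^10] = 1·7 − 1·6 + 1·7 = 8.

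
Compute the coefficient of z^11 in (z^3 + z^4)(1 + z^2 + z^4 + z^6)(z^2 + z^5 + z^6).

3

(z^3 + z^4) has coefficients 0,0,0,1,1 for degrees 0…4.
(1 + z^2 + z^4 + z^6) has coefficients 1,0,1,0,1,0,1,0,0,0,0,0 for degrees 0…11.
Finally multiplying by (z^2 + z^5 + z^6), the product of all factors after the first has coefficients 0,0,1,0,1,1,2,1,2,1,1,1 for degrees 0…11.
[z^11] = 1·2 + 1·1 = 3.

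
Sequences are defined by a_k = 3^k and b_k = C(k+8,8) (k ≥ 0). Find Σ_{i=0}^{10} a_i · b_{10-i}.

2215398

Write out a_i and b_{10-i} for i = 0,…,10 and sum the products.
Σ = 1·43758 + 3·24310 + 9·12870 + 27·6435 + 81·3003 + 243·1287 + 729·495 + 2187·165 + 6561·45 + 19683·9 + 59049·1 = 2215398.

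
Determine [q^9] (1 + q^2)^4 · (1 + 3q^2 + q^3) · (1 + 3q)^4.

(1 + q^2)^4 has coefficients 1,0,4,0,6,0,4,0,1 for degrees 0…8.
(1 + 3q^2 + q^3) has coefficients 1,0,3,1,0,0,0,0,0,0 for degrees 0…9.
Finally multiplying by (1 + 3q)^4, the product of all factors after the first has coefficients 1,12,57,145,255,378,351,81,0,0 for degrees 0…9.
[q^9] = 1·0 + 4·81 + 6·378 + 4·145 + 1·12 = 3184.

3184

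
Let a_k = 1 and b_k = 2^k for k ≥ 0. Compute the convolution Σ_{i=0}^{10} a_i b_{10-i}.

Write out a_i and b_{10-i} for i = 0,…,10 and sum the products.
Σ = 1·1024 + 1·512 + 1·256 + 1·128 + 1·64 + 1·32 + 1·16 + 1·8 + 1·4 + 1·2 + 1·1 = 2047.

2047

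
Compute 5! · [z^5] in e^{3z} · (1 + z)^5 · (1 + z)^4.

The EGF product rule gives c_5 = Σ_{k_1+k_2+k_3=5} C(5; k_1,k_2,k_3) · ∏ g_i(k_i), where e^{3z} gives (3)^k; (1+z)^5 gives the falling factorial (5)_k; (1+z)^4 gives the falling factorial (4)_k.
g_1(k) for k = 0…5: 1, 3, 9, 27, 81, 243.
g_2(k) for k = 0…5: 1, 5, 20, 60, 120, 120.
g_3(k) for k = 0…5: 1, 4, 12, 24, 24, 0.
First combine the last two factors: h(k) = Σ_j C(k,j)·g_2(j)·g_3(k−j) for k = 0…5: 1, 9, 72, 504, 3024, 15120.
c_5 = Σ_k C(5,k)·g_1(k)·h(5−k) = 1·1·15120 + 5·3·3024 + 10·9·504 + 10·27·72 + 5·81·9 + 1·243·1 = 15120 + 45360 + 45360 + 19440 + 3645 + 243 = 129168.

129168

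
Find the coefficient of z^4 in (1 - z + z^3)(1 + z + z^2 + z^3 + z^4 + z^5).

1

(1 - z + z^3) has coefficients 1,-1,0,1 for degrees 0…3.
(1 + z + z^2 + z^3 + z^4 + z^5) has coefficients 1,1,1,1,1 for degrees 0…4.
[z^4] = 1·1 − 1·1 + 1·1 = 1.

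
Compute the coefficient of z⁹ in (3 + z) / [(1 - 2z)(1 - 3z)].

193246

Partial fractions give a closed form: a_n = (-7)·2^n + (10)·3^n.
At n = 9: a_9 = 193246.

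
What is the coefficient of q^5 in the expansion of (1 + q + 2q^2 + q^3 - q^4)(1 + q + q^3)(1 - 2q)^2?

13

(1 + q + 2q^2 + q^3 - q^4) has coefficients 1,1,2,1,-1 for degrees 0…4.
(1 + q + q^3) has coefficients 1,1,0,1,0,0 for degrees 0…5.
Finally multiplying by (1 - 2q)^2, the product of all factors after the first has coefficients 1,-3,0,5,-4,4 for degrees 0…5.
[q^5] = 1·4 + 1·(-4) + 2·5 + 1·0 − 1·(-3) = 13.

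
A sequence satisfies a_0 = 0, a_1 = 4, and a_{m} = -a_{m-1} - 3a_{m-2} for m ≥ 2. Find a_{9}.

The ordinary generating function has denominator 1 + x + 3x^2.
Iterating the recurrence: a_0,…,a_{9} = 0, 4, -4, -8, 20, 4, -64, 52, 140, -296.

-296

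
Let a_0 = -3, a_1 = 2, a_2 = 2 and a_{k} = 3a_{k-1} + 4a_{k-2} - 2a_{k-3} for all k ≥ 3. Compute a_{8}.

The ordinary generating function has denominator 1 - 3y - 4y^2 + 2y^3.
Iterating the recurrence: a_0,…,a_{8} = -3, 2, 2, 20, 64, 268, 1020, 4004, 15556.

15556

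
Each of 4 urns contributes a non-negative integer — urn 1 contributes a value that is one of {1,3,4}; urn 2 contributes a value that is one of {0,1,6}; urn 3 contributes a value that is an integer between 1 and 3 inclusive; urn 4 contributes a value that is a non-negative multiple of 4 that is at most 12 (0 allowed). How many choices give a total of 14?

7

The generating function for the choices is (x + x³ + x⁴)·(1 + x + x⁶)·(x + x² + x³)·(1 + x⁴ + x⁸ + x¹²); the count is [x¹⁴].
(x + x³ + x⁴) has coefficients 0,1,0,1,1 for degrees 0…4.
(1 + x + x⁶) has coefficients 1,1,0,0,0,0,1,0,0,0,0,0,0,0,0 for degrees 0…14.
Multiplying by (x + x² + x³) gives running coefficients 0,1,2,2,1,0,0,1,1,1,0,0,0,0,0 for degrees 0…14.
Finally multiplying by (1 + x⁴ + x⁸ + x¹²), the product of all factors after the first has coefficients 0,1,2,2,1,1,2,3,2,2,2,3,2,2,2 for degrees 0…14.
[x¹⁴] = 1·2 + 1·3 + 1·2 = 7.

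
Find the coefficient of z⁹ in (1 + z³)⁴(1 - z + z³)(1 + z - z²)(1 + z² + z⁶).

(1 + z³)⁴ has coefficients 1,0,0,4,0,0,6,0,0,4 for degrees 0…9.
(1 - z + z³) has coefficients 1,-1,0,1,0,0,0,0,0,0 for degrees 0…9.
Multiplying by (1 + z - z²) gives running coefficients 1,0,-2,2,1,-1,0,0,0,0 for degrees 0…9.
Finally multiplying by (1 + z² + z⁶), the product of all factors after the first has coefficients 1,0,-1,2,-1,1,2,-1,-2,2 for degrees 0…9.
[z⁹] = 1·2 + 4·2 + 6·2 + 4·1 = 26.

26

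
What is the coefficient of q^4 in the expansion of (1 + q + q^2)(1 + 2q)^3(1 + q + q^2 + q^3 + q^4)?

(1 + q + q^2) has coefficients 1,1,1 for degrees 0…2.
(1 + 2q)^3 has coefficients 1,6,12,8,0 for degrees 0…4.
Finally multiplying by (1 + q + q^2 + q^3 + q^4), the product of all factors after the first has coefficients 1,7,19,27,27 for degrees 0…4.
[q^4] = 1·27 + 1·27 + 1·19 = 73.

73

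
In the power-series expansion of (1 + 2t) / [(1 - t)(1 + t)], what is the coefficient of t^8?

1

Partial fractions give a closed form: a_n = (3/2)·1^n + (-1/2)·(-1)^n.
At n = 8: a_8 = 1.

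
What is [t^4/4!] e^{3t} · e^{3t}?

1296

The EGF product rule gives c_4 = Σ_{k_1+k_2=4} C(4; k_1,k_2) · ∏ g_i(k_i), where e^{3t} gives (3)^k; e^{3t} gives (3)^k.
g_1(k) for k = 0…4: 1, 3, 9, 27, 81.
g_2(k) for k = 0…4: 1, 3, 9, 27, 81.
c_4 = Σ_k C(4,k)·g_1(k)·g_2(4−k) = 1·1·81 + 4·3·27 + 6·9·9 + 4·27·3 + 1·81·1 = 81 + 324 + 486 + 324 + 81 = 1296.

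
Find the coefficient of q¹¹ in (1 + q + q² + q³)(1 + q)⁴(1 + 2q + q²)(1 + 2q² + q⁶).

58

(1 + q + q² + q³) has coefficients 1,1,1,1 for degrees 0…3.
(1 + q)⁴ has coefficients 1,4,6,4,1,0,0,0,0,0,0,0 for degrees 0…11.
Multiplying by (1 + 2q + q²) gives running coefficients 1,6,15,20,15,6,1,0,0,0,0,0 for degrees 0…11.
Finally multiplying by (1 + 2q² + q⁶), the product of all factors after the first has coefficients 1,6,17,32,45,46,32,18,17,20,15,6 for degrees 0…11.
[q¹¹] = 1·6 + 1·15 + 1·20 + 1·17 = 58.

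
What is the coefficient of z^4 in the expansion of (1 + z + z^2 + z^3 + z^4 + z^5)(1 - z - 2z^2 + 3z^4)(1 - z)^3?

1

(1 + z + z^2 + z^3 + z^4 + z^5) has coefficients 1,1,1,1,1 for degrees 0…4.
(1 - z - 2z^2 + 3z^4) has coefficients 1,-1,-2,0,3 for degrees 0…4.
Finally multiplying by (1 - z)^3, the product of all factors after the first has coefficients 1,-4,4,2,-2 for degrees 0…4.
[z^4] = 1·(-2) + 1·2 + 1·4 + 1·(-4) + 1·1 = 1.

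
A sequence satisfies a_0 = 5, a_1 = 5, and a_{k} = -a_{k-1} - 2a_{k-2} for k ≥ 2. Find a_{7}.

The ordinary generating function has denominator 1 + x + 2x^2.
Iterating the recurrence: a_0,…,a_{7} = 5, 5, -15, 5, 25, -35, -15, 85.

85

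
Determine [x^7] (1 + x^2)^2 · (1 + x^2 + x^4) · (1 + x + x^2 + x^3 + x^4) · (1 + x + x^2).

(1 + x^2)^2 has coefficients 1,0,2,0,1 for degrees 0…4.
(1 + x^2 + x^4) has coefficients 1,0,1,0,1,0,0,0 for degrees 0…7.
Multiplying by (1 + x + x^2 + x^3 + x^4) gives running coefficients 1,1,2,2,3,2,2,1 for degrees 0…7.
Finally multiplying by (1 + x + x^2), the product of all factors after the first has coefficients 1,2,4,5,7,7,7,5 for degrees 0…7.
[x^7] = 1·5 + 2·7 + 1·5 = 24.

24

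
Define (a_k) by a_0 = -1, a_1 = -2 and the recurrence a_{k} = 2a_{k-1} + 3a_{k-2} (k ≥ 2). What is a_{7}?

The ordinary generating function has denominator 1 - 2t - 3t^2.
Iterating the recurrence: a_0,…,a_{7} = -1, -2, -7, -20, -61, -182, -547, -1640.

-1640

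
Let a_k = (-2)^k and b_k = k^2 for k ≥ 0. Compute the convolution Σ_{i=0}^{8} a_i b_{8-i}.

6

This is [x^8] in the product of the two ordinary generating functions.
Σ = 1·64 − 2·49 + 4·36 − 8·25 + 16·16 − 32·9 + 64·4 − 128·1 + 256·0 = 6.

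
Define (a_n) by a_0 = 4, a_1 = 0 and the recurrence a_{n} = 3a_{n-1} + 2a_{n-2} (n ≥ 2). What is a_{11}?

The ordinary generating function has denominator 1 - 3x - 2x^2.
Iterating the recurrence: a_0,…,a_{11} = 4, 0, 8, 24, 88, 312, 1112, 3960, 14104, 50232, 178904, 637176.

637176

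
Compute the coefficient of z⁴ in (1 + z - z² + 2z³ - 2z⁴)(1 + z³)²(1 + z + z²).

(1 + z - z² + 2z³ - 2z⁴) has coefficients 1,1,-1,2,-2 for degrees 0…4.
(1 + z³)² has coefficients 1,0,0,2,0 for degrees 0…4.
Finally multiplying by (1 + z + z²), the product of all factors after the first has coefficients 1,1,1,2,2 for degrees 0…4.
[z⁴] = 1·2 + 1·2 − 1·1 + 2·1 − 2·1 = 3.

3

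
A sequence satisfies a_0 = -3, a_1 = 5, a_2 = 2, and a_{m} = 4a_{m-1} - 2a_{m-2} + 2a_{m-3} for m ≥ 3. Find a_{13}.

The ordinary generating function has denominator 1 - 4t + 2t^2 - 2t^3.
Iterating the recurrence: a_0,…,a_{13} = -3, 5, 2, -8, -26, -84, -300, -1084, -3904, -14048, -50552, -181920, -654672, -2355952.

-2355952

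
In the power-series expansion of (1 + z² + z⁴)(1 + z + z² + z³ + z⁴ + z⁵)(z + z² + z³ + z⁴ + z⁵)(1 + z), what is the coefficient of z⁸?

24

(1 + z² + z⁴) has coefficients 1,0,1,0,1 for degrees 0…4.
(1 + z + z² + z³ + z⁴ + z⁵) has coefficients 1,1,1,1,1,1,0,0,0 for degrees 0…8.
Multiplying by (z + z² + z³ + z⁴ + z⁵) gives running coefficients 0,1,2,3,4,5,5,4,3 for degrees 0…8.
Finally multiplying by (1 + z), the product of all factors after the first has coefficients 0,1,3,5,7,9,10,9,7 for degrees 0…8.
[z⁸] = 1·7 + 1·10 + 1·7 = 24.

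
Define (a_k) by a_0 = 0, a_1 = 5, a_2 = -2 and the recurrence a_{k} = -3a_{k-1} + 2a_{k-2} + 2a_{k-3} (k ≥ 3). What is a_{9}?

20558

The ordinary generating function has denominator 1 + 3y - 2y^2 - 2y^3.
Iterating the recurrence: a_0,…,a_{9} = 0, 5, -2, 16, -42, 154, -514, 1766, -6018, 20558.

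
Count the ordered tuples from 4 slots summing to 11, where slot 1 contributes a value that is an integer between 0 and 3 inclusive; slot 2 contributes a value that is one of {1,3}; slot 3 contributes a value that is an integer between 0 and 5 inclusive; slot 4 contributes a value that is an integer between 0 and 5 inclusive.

28

The generating function for the choices is (1 + z + z^2 + z^3)·(z + z^3)·(1 + z + z^2 + z^3 + z^4 + z^5)·(1 + z + z^2 + z^3 + z^4 + z^5); the count is [z^11].
(1 + z + z^2 + z^3) has coefficients 1,1,1,1 for degrees 0…3.
(z + z^3) has coefficients 0,1,0,1,0,0,0,0,0,0,0,0 for degrees 0…11.
Multiplying by (1 + z + z^2 + z^3 + z^4 + z^5) gives running coefficients 0,1,1,2,2,2,2,1,1,0,0,0 for degrees 0…11.
Finally multiplying by (1 + z + z^2 + z^3 + z^4 + z^5), the product of all factors after the first has coefficients 0,1,2,4,6,8,10,10,10,8,6,4 for degrees 0…11.
[z^11] = 1·4 + 1·6 + 1·8 + 1·10 = 28.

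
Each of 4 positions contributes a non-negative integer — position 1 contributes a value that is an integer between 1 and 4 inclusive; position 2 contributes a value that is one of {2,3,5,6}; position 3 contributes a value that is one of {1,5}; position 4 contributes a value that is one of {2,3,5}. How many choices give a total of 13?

12

The generating function for the choices is (y + y² + y³ + y⁴)·(y² + y³ + y⁵ + y⁶)·(y + y⁵)·(y² + y³ + y⁵); the count is [y¹³].
(y + y² + y³ + y⁴) has coefficients 0,1,1,1,1 for degrees 0…4.
(y² + y³ + y⁵ + y⁶) has coefficients 0,0,1,1,0,1,1,0,0,0,0,0,0,0 for degrees 0…13.
Multiplying by (y + y⁵) gives running coefficients 0,0,0,1,1,0,1,2,1,0,1,1,0,0 for degrees 0…13.
Finally multiplying by (y² + y³ + y⁵), the product of all factors after the first has coefficients 0,0,0,0,0,1,2,1,2,4,3,2,3,3 for degrees 0…13.
[y¹³] = 1·3 + 1·2 + 1·3 + 1·4 = 12.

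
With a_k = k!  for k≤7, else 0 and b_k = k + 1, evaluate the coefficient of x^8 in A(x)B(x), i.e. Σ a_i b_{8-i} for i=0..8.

12907

Write out a_i and b_{8-i} for i = 0,…,8 and sum the products.
Σ = 1·9 + 1·8 + 2·7 + 6·6 + 24·5 + 120·4 + 720·3 + 5040·2 + 0·1 = 12907.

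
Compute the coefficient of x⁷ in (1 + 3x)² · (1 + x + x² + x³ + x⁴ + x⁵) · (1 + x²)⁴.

197

(1 + 3x)² has coefficients 1,6,9 for degrees 0…2.
(1 + x + x² + x³ + x⁴ + x⁵) has coefficients 1,1,1,1,1,1,0,0 for degrees 0…7.
Finally multiplying by (1 + x²)⁴, the product of all factors after the first has coefficients 1,1,5,5,11,11,14,14 for degrees 0…7.
[x⁷] = 1·14 + 6·14 + 9·11 = 197.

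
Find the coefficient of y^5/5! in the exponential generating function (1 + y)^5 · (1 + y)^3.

6720

The EGF product rule gives c_5 = Σ_{k_1+k_2=5} C(5; k_1,k_2) · ∏ g_i(k_i), where (1+y)^5 gives the falling factorial (5)_k; (1+y)^3 gives the falling factorial (3)_k.
g_1(k) for k = 0…5: 1, 5, 20, 60, 120, 120.
g_2(k) for k = 0…5: 1, 3, 6, 6, 0, 0.
c_5 = Σ_k C(5,k)·g_1(k)·g_2(5−k) = 10·20·6 + 10·60·6 + 5·120·3 + 1·120·1 = 1200 + 3600 + 1800 + 120 = 6720.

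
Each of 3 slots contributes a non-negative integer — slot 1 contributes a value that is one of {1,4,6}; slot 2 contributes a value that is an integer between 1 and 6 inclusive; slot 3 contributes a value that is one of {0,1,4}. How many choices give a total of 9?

6

The generating function for the choices is (x + x^4 + x^6)·(x + x^2 + x^3 + x^4 + x^5 + x^6)·(1 + x + x^4); the count is [x^9].
(x + x^4 + x^6) has coefficients 0,1,0,0,1,0,1 for degrees 0…6.
(x + x^2 + x^3 + x^4 + x^5 + x^6) has coefficients 0,1,1,1,1,1,1,0,0,0 for degrees 0…9.
Finally multiplying by (1 + x + x^4), the product of all factors after the first has coefficients 0,1,2,2,2,3,3,2,1,1 for degrees 0…9.
[x^9] = 1·1 + 1·3 + 1·2 = 6.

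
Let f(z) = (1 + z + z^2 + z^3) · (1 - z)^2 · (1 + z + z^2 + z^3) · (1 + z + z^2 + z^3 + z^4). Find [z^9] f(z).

(1 + z + z^2 + z^3) has coefficients 1,1,1,1 for degrees 0…3.
(1 - z)^2 has coefficients 1,-2,1,0,0,0,0,0,0,0 for degrees 0…9.
Multiplying by (1 + z + z^2 + z^3) gives running coefficients 1,-1,0,0,-1,1,0,0,0,0 for degrees 0…9.
Finally multiplying by (1 + z + z^2 + z^3 + z^4), the product of all factors after the first has coefficients 1,0,0,0,-1,-1,0,0,0,1 for degrees 0…9.
[z^9] = 1·1 + 1·0 + 1·0 + 1·0 = 1.

1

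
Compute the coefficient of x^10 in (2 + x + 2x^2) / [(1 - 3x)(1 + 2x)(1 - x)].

Partial fractions give a closed form: a_n = (23/10)·3^n + (8/15)·(-2)^n + (-5/6)·1^n.
At n = 10: a_10 = 136358.

136358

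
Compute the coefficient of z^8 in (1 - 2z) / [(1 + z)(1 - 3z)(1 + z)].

1237

The denominator gives the recurrence a_n = a_(n−1) + 5a_(n−2) + 3a_(n−3) for n ≥ 3; the numerator fixes a_0 = 1, a_1 = -1, a_2 = 4.
Iterating: 1, -1, 4, 2, 19, 41, 142, 404, 1237, so a_8 = 1237.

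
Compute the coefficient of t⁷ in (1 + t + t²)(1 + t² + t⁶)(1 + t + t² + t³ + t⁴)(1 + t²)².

(1 + t + t²) has coefficients 1,1,1 for degrees 0…2.
(1 + t² + t⁶) has coefficients 1,0,1,0,0,0,1,0 for degrees 0…7.
Multiplying by (1 + t + t² + t³ + t⁴) gives running coefficients 1,1,2,2,2,1,2,1 for degrees 0…7.
Finally multiplying by (1 + t²)², the product of all factors after the first has coefficients 1,1,4,4,7,6,8,5 for degrees 0…7.
[t⁷] = 1·5 + 1·8 + 1·6 = 19.

19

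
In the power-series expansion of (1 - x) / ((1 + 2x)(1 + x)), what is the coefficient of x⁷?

Partial fractions give a closed form: a_n = (3)·(-2)^n + (-2)·(-1)^n.
At n = 7: a_7 = -382.

-382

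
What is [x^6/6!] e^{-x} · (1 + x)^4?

The EGF product rule gives c_6 = Σ_{k_1+k_2=6} C(6; k_1,k_2) · ∏ g_i(k_i), where e^{-x} gives (-1)^k; (1+x)^4 gives the falling factorial (4)_k.
g_1(k) for k = 0…6: 1, -1, 1, -1, 1, -1, 1.
g_2(k) for k = 0…6: 1, 4, 12, 24, 24, 0, 0.
c_6 = Σ_k C(6,k)·g_1(k)·g_2(6−k) = 15·1·24 + 20·(-1)·24 + 15·1·12 + 6·(-1)·4 + 1·1·1 = 360 − 480 + 180 − 24 + 1 = 37.

37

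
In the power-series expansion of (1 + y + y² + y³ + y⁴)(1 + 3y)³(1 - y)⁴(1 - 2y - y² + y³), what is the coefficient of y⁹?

-77

(1 + y + y² + y³ + y⁴) has coefficients 1,1,1,1,1 for degrees 0…4.
(1 + 3y)³ has coefficients 1,9,27,27,0,0,0,0,0,0 for degrees 0…9.
Multiplying by (1 - y)⁴ gives running coefficients 1,5,-3,-31,19,63,-81,27,0,0 for degrees 0…9.
Finally multiplying by (1 - 2y - y² + y³), the product of all factors after the first has coefficients 1,3,-14,-29,89,53,-257,145,90,-108 for degrees 0…9.
[y⁹] = 1·(-108) + 1·90 + 1·145 + 1·(-257) + 1·53 = -77.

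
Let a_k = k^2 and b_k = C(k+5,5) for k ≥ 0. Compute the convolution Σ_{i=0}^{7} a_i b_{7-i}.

This is [x^7] in the product of the two ordinary generating functions.
Σ = 0·792 + 1·462 + 4·252 + 9·126 + 16·56 + 25·21 + 36·6 + 49·1 = 4290.

4290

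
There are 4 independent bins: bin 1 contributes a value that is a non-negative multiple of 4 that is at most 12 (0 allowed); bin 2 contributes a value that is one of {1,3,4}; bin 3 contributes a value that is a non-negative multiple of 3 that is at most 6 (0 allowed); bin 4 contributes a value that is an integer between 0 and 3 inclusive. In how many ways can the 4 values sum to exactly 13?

9

The generating function for the choices is (1 + x^4 + x^8 + x^12)·(x + x^3 + x^4)·(1 + x^3 + x^6)·(1 + x + x^2 + x^3); the count is [x^13].
(1 + x^4 + x^8 + x^12) has coefficients 1,0,0,0,1,0,0,0,1,0,0,0,1 for degrees 0…12.
(x + x^3 + x^4) has coefficients 0,1,0,1,1,0,0,0,0,0,0,0,0,0 for degrees 0…13.
Multiplying by (1 + x^3 + x^6) gives running coefficients 0,1,0,1,2,0,1,2,0,1,1,0,0,0 for degrees 0…13.
Finally multiplying by (1 + x + x^2 + x^3), the product of all factors after the first has coefficients 0,1,1,2,4,3,4,5,3,4,4,2,2,1 for degrees 0…13.
[x^13] = 1·1 + 1·4 + 1·3 + 1·1 = 9.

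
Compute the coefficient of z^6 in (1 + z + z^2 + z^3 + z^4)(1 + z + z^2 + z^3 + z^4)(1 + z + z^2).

12

(1 + z + z^2 + z^3 + z^4) has coefficients 1,1,1,1,1 for degrees 0…4.
(1 + z + z^2 + z^3 + z^4) has coefficients 1,1,1,1,1,0,0 for degrees 0…6.
Finally multiplying by (1 + z + z^2), the product of all factors after the first has coefficients 1,2,3,3,3,2,1 for degrees 0…6.
[z^6] = 1·1 + 1·2 + 1·3 + 1·3 + 1·3 = 12.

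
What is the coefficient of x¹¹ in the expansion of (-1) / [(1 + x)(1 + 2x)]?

Partial fractions give a closed form: a_n = (1)·(-1)^n + (-2)·(-2)^n.
At n = 11: a_11 = 4095.

4095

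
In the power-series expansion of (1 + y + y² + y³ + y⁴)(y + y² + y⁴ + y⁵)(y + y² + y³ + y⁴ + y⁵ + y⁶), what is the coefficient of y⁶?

12

(1 + y + y² + y³ + y⁴) has coefficients 1,1,1,1,1 for degrees 0…4.
(y + y² + y⁴ + y⁵) has coefficients 0,1,1,0,1,1,0 for degrees 0…6.
Finally multiplying by (y + y² + y³ + y⁴ + y⁵ + y⁶), the product of all factors after the first has coefficients 0,0,1,2,2,3,4 for degrees 0…6.
[y⁶] = 1·4 + 1·3 + 1·2 + 1·2 + 1·1 = 12.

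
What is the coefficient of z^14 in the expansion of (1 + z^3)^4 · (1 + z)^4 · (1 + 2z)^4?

(1 + z^3)^4 has coefficients 1,0,0,4,0,0,6,0,0,4,0,0,1 for degrees 0…12.
(1 + z)^4 has coefficients 1,4,6,4,1,0,0,0,0,0,0,0,0,0,0 for degrees 0…14.
Finally multiplying by (1 + 2z)^4, the product of all factors after the first has coefficients 1,12,62,180,321,360,248,96,16,0,0,0,0,0,0 for degrees 0…14.
[z^14] = 1·0 + 4·0 + 6·16 + 4·360 + 1·62 = 1598.

1598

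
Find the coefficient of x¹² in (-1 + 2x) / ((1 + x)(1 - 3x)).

Partial fractions give a closed form: a_n = (-3/4)·(-1)^n + (-1/4)·3^n.
At n = 12: a_12 = -132861.

-132861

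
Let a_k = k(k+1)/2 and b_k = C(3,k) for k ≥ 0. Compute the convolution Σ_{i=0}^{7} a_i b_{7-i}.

This is [x^7] in the product of the two ordinary generating functions.
Σ = 0·0 + 1·0 + 3·0 + 6·0 + 10·1 + 15·3 + 21·3 + 28·1 = 146.

146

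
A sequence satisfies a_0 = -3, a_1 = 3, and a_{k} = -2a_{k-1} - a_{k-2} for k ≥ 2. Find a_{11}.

3

The ordinary generating function has denominator 1 + 2q + q^2.
Iterating the recurrence: a_0,…,a_{11} = -3, 3, -3, 3, -3, 3, -3, 3, -3, 3, -3, 3.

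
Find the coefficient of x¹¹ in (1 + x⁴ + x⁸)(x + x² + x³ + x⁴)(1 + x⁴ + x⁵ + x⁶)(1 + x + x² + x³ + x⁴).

(1 + x⁴ + x⁸) has coefficients 1,0,0,0,1,0,0,0,1 for degrees 0…8.
(x + x² + x³ + x⁴) has coefficients 0,1,1,1,1,0,0,0,0,0,0,0 for degrees 0…11.
Multiplying by (1 + x⁴ + x⁵ + x⁶) gives running coefficients 0,1,1,1,1,1,2,3,3,2,1,0 for degrees 0…11.
Finally multiplying by (1 + x + x² + x³ + x⁴), the product of all factors after the first has coefficients 0,1,2,3,4,5,6,8,10,11,11,9 for degrees 0…11.
[x¹¹] = 1·9 + 1·8 + 1·3 = 20.

20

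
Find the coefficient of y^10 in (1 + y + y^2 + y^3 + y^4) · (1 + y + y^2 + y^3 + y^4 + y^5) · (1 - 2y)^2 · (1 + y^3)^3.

(1 + y + y^2 + y^3 + y^4) has coefficients 1,1,1,1,1 for degrees 0…4.
(1 + y + y^2 + y^3 + y^4 + y^5) has coefficients 1,1,1,1,1,1,0,0,0,0,0 for degrees 0…10.
Multiplying by (1 - 2y)^2 gives running coefficients 1,-3,1,1,1,1,0,4,0,0,0 for degrees 0…10.
Finally multiplying by (1 + y^3)^3, the product of all factors after the first has coefficients 1,-3,1,4,-8,4,6,-2,6,4,12 for degrees 0…10.
[y^10] = 1·12 + 1·4 + 1·6 + 1·(-2) + 1·6 = 26.

26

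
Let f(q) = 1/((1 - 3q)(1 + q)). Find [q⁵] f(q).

Partial fractions give a closed form: a_n = (3/4)·3^n + (1/4)·(-1)^n.
At n = 5: a_5 = 182.

182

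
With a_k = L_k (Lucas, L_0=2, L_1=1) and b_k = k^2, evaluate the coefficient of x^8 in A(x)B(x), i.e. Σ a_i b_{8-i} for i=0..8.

The convolution is the t^8 coefficient of A(t)B(t).
Σ = 2·64 + 1·49 + 3·36 + 4·25 + 7·16 + 11·9 + 18·4 + 29·1 + 47·0 = 697.

697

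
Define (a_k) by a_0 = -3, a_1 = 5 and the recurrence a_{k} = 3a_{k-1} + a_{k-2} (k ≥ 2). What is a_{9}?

The ordinary generating function has denominator 1 - 3t - t^2.
Iterating the recurrence: a_0,…,a_{9} = -3, 5, 12, 41, 135, 446, 1473, 4865, 16068, 53069.

53069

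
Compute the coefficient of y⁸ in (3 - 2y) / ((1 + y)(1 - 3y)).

The denominator gives the recurrence a_n = 2a_(n−1) + 3a_(n−2) for n ≥ 2; the numerator fixes a_0 = 3, a_1 = 4.
Iterating: 3, 4, 17, 46, 143, 424, 1277, 3826, 11483, so a_8 = 11483.

11483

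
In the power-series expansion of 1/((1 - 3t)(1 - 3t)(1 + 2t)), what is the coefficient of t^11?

1317646

The denominator gives the recurrence a_n = 4a_(n−1) + 3a_(n−2) − 18a_(n−3) for n ≥ 3; the numerator fixes a_0 = 1, a_1 = 4, a_2 = 19.
Iterating: 1, 4, 19, 70, 265, 928, 3247, 11002, 37045, 122740, 404059, 1317646, so a_11 = 1317646.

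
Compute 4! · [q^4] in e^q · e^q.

16

The EGF product rule gives c_4 = Σ_{k_1+k_2=4} C(4; k_1,k_2) · ∏ g_i(k_i), where e^q gives (1)^k; e^q gives (1)^k.
g_1(k) for k = 0…4: 1, 1, 1, 1, 1.
g_2(k) for k = 0…4: 1, 1, 1, 1, 1.
c_4 = Σ_k C(4,k)·g_1(k)·g_2(4−k) = 1·1·1 + 4·1·1 + 6·1·1 + 4·1·1 + 1·1·1 = 1 + 4 + 6 + 4 + 1 = 16.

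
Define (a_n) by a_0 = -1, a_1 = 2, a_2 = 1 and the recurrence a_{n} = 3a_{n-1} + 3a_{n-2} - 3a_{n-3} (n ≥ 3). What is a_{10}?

77949

The ordinary generating function has denominator 1 - 3y - 3y^2 + 3y^3.
Iterating the recurrence: a_0,…,a_{10} = -1, 2, 1, 12, 33, 132, 459, 1674, 6003, 21654, 77949.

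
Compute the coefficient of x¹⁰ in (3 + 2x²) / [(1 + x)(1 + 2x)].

7163

The denominator gives the recurrence a_n = −3a_(n−1) − 2a_(n−2) for n ≥ 3; the numerator fixes a_0 = 3, a_1 = -9, a_2 = 23.
Iterating: 3, -9, 23, -51, 107, -219, 443, -891, 1787, -3579, 7163, so a_10 = 7163.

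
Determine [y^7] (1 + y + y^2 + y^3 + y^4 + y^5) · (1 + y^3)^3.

6

(1 + y + y^2 + y^3 + y^4 + y^5) has coefficients 1,1,1,1,1,1 for degrees 0…5.
(1 + y^3)^3 has coefficients 1,0,0,3,0,0,3,0 for degrees 0…7.
[y^7] = 1·0 + 1·3 + 1·0 + 1·0 + 1·3 + 1·0 = 6.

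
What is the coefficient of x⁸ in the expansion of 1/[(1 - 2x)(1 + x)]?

Partial fractions give a closed form: a_n = (2/3)·2^n + (1/3)·(-1)^n.
At n = 8: a_8 = 171.

171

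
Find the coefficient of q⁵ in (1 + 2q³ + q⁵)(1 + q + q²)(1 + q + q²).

7

(1 + 2q³ + q⁵) has coefficients 1,0,0,2,0,1 for degrees 0…5.
(1 + q + q²) has coefficients 1,1,1,0,0,0 for degrees 0…5.
Finally multiplying by (1 + q + q²), the product of all factors after the first has coefficients 1,2,3,2,1,0 for degrees 0…5.
[q⁵] = 1·0 + 2·3 + 1·1 = 7.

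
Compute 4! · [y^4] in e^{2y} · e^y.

81

The EGF product rule gives c_4 = Σ_{k_1+k_2=4} C(4; k_1,k_2) · ∏ g_i(k_i), where e^{2y} gives (2)^k; e^y gives (1)^k.
g_1(k) for k = 0…4: 1, 2, 4, 8, 16.
g_2(k) for k = 0…4: 1, 1, 1, 1, 1.
c_4 = Σ_k C(4,k)·g_1(k)·g_2(4−k) = 1·1·1 + 4·2·1 + 6·4·1 + 4·8·1 + 1·16·1 = 1 + 8 + 24 + 32 + 16 = 81.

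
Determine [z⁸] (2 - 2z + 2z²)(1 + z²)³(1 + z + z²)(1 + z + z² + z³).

22

(2 - 2z + 2z²) has coefficients 2,-2,2 for degrees 0…2.
(1 + z²)³ has coefficients 1,0,3,0,3,0,1,0,0 for degrees 0…8.
Multiplying by (1 + z + z²) gives running coefficients 1,1,4,3,6,3,4,1,1 for degrees 0…8.
Finally multiplying by (1 + z + z² + z³), the product of all factors after the first has coefficients 1,2,6,9,14,16,16,14,9 for degrees 0…8.
[z⁸] = 2·9 − 2·14 + 2·16 = 22.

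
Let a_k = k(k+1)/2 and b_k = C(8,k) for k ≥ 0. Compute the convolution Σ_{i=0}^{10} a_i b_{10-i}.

5632

The convolution is the x^10 coefficient of A(x)B(x).
Σ = 0·0 + 1·0 + 3·1 + 6·8 + 10·28 + 15·56 + 21·70 + 28·56 + 36·28 + 45·8 + 55·1 = 5632.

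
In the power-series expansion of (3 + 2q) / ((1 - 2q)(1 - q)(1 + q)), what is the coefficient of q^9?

The denominator gives the recurrence a_n = 2a_(n−1) + a_(n−2) − 2a_(n−3) for n ≥ 3; the numerator fixes a_0 = 3, a_1 = 8, a_2 = 19.
Iterating: 3, 8, 19, 40, 83, 168, 339, 680, 1363, 2728, so a_9 = 2728.

2728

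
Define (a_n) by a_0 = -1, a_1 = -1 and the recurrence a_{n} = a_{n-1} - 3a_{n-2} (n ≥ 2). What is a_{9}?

-31

The ordinary generating function has denominator 1 - y + 3y^2.
Iterating the recurrence: a_0,…,a_{9} = -1, -1, 2, 5, -1, -16, -13, 35, 74, -31.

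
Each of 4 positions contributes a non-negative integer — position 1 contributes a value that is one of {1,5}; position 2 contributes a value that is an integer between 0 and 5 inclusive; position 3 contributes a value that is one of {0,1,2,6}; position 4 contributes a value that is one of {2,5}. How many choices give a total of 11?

The generating function for the choices is (y + y^5)·(1 + y + y^2 + y^3 + y^4 + y^5)·(1 + y + y^2 + y^6)·(y^2 + y^5); the count is [y^11].
(y + y^5) has coefficients 0,1,0,0,0,1 for degrees 0…5.
(1 + y + y^2 + y^3 + y^4 + y^5) has coefficients 1,1,1,1,1,1,0,0,0,0,0,0 for degrees 0…11.
Multiplying by (1 + y + y^2 + y^6) gives running coefficients 1,2,3,3,3,3,3,2,1,1,1,1 for degrees 0…11.
Finally multiplying by (y^2 + y^5), the product of all factors after the first has coefficients 0,0,1,2,3,4,5,6,6,5,4,4 for degrees 0…11.
[y^11] = 1·4 + 1·5 = 9.

9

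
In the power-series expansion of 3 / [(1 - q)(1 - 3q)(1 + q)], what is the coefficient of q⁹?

66429

Partial fractions give a closed form: a_n = (-3/4)·1^n + (27/8)·3^n + (3/8)·(-1)^n.
At n = 9: a_9 = 66429.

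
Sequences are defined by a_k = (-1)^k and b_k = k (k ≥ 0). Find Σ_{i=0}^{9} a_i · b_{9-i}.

5

This is [x^9] in the product of the two ordinary generating functions.
Σ = 1·9 − 1·8 + 1·7 − 1·6 + 1·5 − 1·4 + 1·3 − 1·2 + 1·1 − 1·0 = 5.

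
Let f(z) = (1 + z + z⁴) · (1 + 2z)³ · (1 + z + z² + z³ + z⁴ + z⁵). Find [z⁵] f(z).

61

(1 + z + z⁴) has coefficients 1,1,0,0,1 for degrees 0…4.
(1 + 2z)³ has coefficients 1,6,12,8,0,0 for degrees 0…5.
Finally multiplying by (1 + z + z² + z³ + z⁴ + z⁵), the product of all factors after the first has coefficients 1,7,19,27,27,27 for degrees 0…5.
[z⁵] = 1·27 + 1·27 + 1·7 = 61.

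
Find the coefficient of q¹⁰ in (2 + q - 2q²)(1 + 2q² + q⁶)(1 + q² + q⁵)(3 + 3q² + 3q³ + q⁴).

(2 + q - 2q²) has coefficients 2,1,-2 for degrees 0…2.
(1 + 2q² + q⁶) has coefficients 1,0,2,0,0,0,1,0,0,0,0 for degrees 0…10.
Multiplying by (1 + q² + q⁵) gives running coefficients 1,0,3,0,2,1,1,2,1,0,0 for degrees 0…10.
Finally multiplying by (3 + 3q² + 3q³ + q⁴), the product of all factors after the first has coefficients 3,0,12,3,16,12,12,15,11,10,10 for degrees 0…10.
[q¹⁰] = 2·10 + 1·10 − 2·11 = 8.

8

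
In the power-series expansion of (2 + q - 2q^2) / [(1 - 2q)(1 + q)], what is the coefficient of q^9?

The denominator gives the recurrence a_n = a_(n−1) + 2a_(n−2) for n ≥ 3; the numerator fixes a_0 = 2, a_1 = 3, a_2 = 5.
Iterating: 2, 3, 5, 11, 21, 43, 85, 171, 341, 683, so a_9 = 683.

683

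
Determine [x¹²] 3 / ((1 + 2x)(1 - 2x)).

12288

Partial fractions give a closed form: a_n = (3/2)·(-2)^n + (3/2)·2^n.
At n = 12: a_12 = 12288.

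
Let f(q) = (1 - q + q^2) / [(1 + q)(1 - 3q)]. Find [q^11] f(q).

The denominator gives the recurrence a_n = 2a_(n−1) + 3a_(n−2) for n ≥ 3; the numerator fixes a_0 = 1, a_1 = 1, a_2 = 6.
Iterating: 1, 1, 6, 15, 48, 141, 426, 1275, 3828, 11481, 34446, 103335, so a_11 = 103335.

103335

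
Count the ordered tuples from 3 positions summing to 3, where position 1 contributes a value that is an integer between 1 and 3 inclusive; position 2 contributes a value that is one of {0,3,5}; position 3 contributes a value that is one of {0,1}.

The generating function for the choices is (t + t² + t³)·(1 + t³ + t⁵)·(1 + t); the count is [t³].
(t + t² + t³) has coefficients 0,1,1,1 for degrees 0…3.
(1 + t³ + t⁵) has coefficients 1,0,0,1 for degrees 0…3.
Finally multiplying by (1 + t), the product of all factors after the first has coefficients 1,1,0,1 for degrees 0…3.
[t³] = 1·0 + 1·1 + 1·1 = 2.

2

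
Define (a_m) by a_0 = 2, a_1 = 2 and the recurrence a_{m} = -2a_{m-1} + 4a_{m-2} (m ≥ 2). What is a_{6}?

The ordinary generating function has denominator 1 + 2x - 4x^2.
Iterating the recurrence: a_0,…,a_{6} = 2, 2, 4, 0, 16, -32, 128.

128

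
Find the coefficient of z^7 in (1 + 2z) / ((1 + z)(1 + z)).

6

The denominator gives the recurrence a_n = −2a_(n−1) − a_(n−2) for n ≥ 2; the numerator fixes a_0 = 1, a_1 = 0.
Iterating: 1, 0, -1, 2, -3, 4, -5, 6, so a_7 = 6.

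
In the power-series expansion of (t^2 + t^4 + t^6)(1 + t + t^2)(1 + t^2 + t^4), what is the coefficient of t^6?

(t^2 + t^4 + t^6) has coefficients 0,0,1,0,1,0,1 for degrees 0…6.
(1 + t + t^2) has coefficients 1,1,1,0,0,0,0 for degrees 0…6.
Finally multiplying by (1 + t^2 + t^4), the product of all factors after the first has coefficients 1,1,2,1,2,1,1 for degrees 0…6.
[t^6] = 1·2 + 1·2 + 1·1 = 5.

5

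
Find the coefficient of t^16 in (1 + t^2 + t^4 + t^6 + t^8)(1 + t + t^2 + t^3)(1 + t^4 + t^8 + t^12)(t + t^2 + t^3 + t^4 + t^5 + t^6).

(1 + t^2 + t^4 + t^6 + t^8) has coefficients 1,0,1,0,1,0,1,0,1 for degrees 0…8.
(1 + t + t^2 + t^3) has coefficients 1,1,1,1,0,0,0,0,0,0,0,0,0,0,0,0,0 for degrees 0…16.
Multiplying by (1 + t^4 + t^8 + t^12) gives running coefficients 1,1,1,1,1,1,1,1,1,1,1,1,1,1,1,1,0 for degrees 0…16.
Finally multiplying by (t + t^2 + t^3 + t^4 + t^5 + t^6), the product of all factors after the first has coefficients 0,1,2,3,4,5,6,6,6,6,6,6,6,6,6,6,6 for degrees 0…16.
[t^16] = 1·6 + 1·6 + 1·6 + 1·6 + 1·6 = 30.

30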